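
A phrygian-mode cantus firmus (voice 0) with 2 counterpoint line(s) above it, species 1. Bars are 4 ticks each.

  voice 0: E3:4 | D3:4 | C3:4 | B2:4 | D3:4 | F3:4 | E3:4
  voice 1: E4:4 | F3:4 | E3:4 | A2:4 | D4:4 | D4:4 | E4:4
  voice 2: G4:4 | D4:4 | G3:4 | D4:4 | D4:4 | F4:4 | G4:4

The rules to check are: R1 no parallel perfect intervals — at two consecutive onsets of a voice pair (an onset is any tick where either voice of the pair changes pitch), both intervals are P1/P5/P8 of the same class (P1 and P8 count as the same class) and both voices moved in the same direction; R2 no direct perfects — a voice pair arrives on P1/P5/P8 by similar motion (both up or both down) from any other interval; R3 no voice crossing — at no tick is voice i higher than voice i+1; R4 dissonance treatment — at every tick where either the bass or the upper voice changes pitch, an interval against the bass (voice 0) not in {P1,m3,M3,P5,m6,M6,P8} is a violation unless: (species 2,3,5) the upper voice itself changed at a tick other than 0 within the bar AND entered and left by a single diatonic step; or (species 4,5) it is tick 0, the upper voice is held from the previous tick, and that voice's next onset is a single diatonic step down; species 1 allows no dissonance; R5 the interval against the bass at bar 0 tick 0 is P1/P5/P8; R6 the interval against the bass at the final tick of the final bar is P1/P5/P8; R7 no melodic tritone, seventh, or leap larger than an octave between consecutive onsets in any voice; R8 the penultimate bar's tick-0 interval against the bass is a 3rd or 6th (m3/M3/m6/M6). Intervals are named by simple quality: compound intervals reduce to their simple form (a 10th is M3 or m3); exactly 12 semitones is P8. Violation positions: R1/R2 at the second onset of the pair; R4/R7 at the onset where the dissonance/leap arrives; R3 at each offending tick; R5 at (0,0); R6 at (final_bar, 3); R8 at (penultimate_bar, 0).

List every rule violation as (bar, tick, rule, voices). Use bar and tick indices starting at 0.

(0, 0, R5, (0, 2))
(1, 0, R2, (0, 2))
(1, 0, R7, (1,))
(2, 0, R2, (0, 2))
(3, 0, R3, (0, 1))
(3, 0, R4, (0, 1))
(3, 1, R3, (0, 1))
(3, 2, R3, (0, 1))
(3, 3, R3, (0, 1))
(4, 0, R2, (0, 1))
(4, 0, R7, (1,))
(5, 0, R1, (0, 2))
(5, 0, R8, (0, 2))
(6, 3, R6, (0, 2))

bar 0: v0=E3 v1=E4 v2=G4 downbeat m3
bar 1: v0=D3 v1=F3 v2=D4 downbeat P8
bar 2: v0=C3 v1=E3 v2=G3 downbeat P5
bar 3: v0=B2 v1=A2 v2=D4 downbeat m3
bar 4: v0=D3 v1=D4 v2=D4 downbeat P8
bar 5: v0=F3 v1=D4 v2=F4 downbeat P8
bar 6: v0=E3 v1=E4 v2=G4 downbeat m3
  -> R5 @ bar 0 tick 0 v(0, 2): opens on m3
  -> R2 @ bar 1 tick 0 v(0, 2): E3/G4 m3 -> D3/D4 P8 similar
  -> R7 @ bar 1 tick 0 v(1,): E4->F3 leap 11st
  -> R2 @ bar 2 tick 0 v(0, 2): D3/D4 P8 -> C3/G3 P5 similar
  -> R3 @ bar 3 tick 0 v(0, 1): B2 above A2
  -> R4 @ bar 3 tick 0 v(0, 1): B2/A2 M2 untreated
  -> R3 @ bar 3 tick 1 v(0, 1): B2 above A2
  -> R3 @ bar 3 tick 2 v(0, 1): B2 above A2
  -> R3 @ bar 3 tick 3 v(0, 1): B2 above A2
  -> R2 @ bar 4 tick 0 v(0, 1): B2/A2 M2 -> D3/D4 P8 similar
  -> R7 @ bar 4 tick 0 v(1,): A2->D4 leap 17st
  -> R1 @ bar 5 tick 0 v(0, 2): D3/D4 P8 -> F3/F4 P8 similar
  -> R8 @ bar 5 tick 0 v(0, 2): penult P8 not 3rd/6th
  -> R6 @ bar 6 tick 3 v(0, 2): closes on m3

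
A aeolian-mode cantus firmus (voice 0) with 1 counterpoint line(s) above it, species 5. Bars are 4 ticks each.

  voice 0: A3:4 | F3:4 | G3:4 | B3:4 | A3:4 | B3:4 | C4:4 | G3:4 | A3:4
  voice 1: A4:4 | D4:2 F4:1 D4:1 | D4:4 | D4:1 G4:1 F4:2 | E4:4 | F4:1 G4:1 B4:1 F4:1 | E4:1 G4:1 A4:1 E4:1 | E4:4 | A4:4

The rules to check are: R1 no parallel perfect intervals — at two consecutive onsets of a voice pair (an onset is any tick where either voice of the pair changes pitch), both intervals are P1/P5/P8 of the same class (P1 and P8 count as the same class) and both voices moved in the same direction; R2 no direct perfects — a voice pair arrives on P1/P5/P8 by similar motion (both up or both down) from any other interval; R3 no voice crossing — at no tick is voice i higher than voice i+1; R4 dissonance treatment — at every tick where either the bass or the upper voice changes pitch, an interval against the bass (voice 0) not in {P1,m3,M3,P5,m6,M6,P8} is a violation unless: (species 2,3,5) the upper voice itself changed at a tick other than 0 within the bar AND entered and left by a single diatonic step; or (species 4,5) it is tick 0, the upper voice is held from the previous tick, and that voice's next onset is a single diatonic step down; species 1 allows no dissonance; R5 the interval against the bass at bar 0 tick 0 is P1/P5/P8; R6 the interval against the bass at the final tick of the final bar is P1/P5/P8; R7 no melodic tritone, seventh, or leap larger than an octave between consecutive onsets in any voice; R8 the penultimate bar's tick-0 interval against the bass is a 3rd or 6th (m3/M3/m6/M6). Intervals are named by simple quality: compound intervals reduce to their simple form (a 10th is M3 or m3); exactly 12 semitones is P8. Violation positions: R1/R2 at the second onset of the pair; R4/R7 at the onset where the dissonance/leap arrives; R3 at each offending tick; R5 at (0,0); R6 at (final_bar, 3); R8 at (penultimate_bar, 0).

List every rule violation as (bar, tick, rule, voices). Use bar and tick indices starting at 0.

bar 0: v0=A3 v1=A4 downbeat P8
bar 1: v0=F3 v1=D4 downbeat M6
bar 2: v0=G3 v1=D4 downbeat P5
bar 3: v0=B3 v1=D4 downbeat m3
bar 4: v0=A3 v1=E4 downbeat P5
bar 5: v0=B3 v1=F4 downbeat TT
bar 6: v0=C4 v1=E4 downbeat M3
bar 7: v0=G3 v1=E4 downbeat M6
bar 8: v0=A3 v1=A4 downbeat P8
  -> R2 @ bar 4 tick 0 v(0, 1): B3/F4 TT -> A3/E4 P5 similar
  -> R4 @ bar 5 tick 0 v(0, 1): B3/F4 TT untreated
  -> R4 @ bar 5 tick 3 v(0, 1): B3/F4 TT untreated
  -> R7 @ bar 5 tick 3 v(1,): B4->F4 leap 6st
  -> R2 @ bar 8 tick 0 v(0, 1): G3/E4 M6 -> A3/A4 P8 similar

(4, 0, R2, (0, 1))
(5, 0, R4, (0, 1))
(5, 3, R4, (0, 1))
(5, 3, R7, (1,))
(8, 0, R2, (0, 1))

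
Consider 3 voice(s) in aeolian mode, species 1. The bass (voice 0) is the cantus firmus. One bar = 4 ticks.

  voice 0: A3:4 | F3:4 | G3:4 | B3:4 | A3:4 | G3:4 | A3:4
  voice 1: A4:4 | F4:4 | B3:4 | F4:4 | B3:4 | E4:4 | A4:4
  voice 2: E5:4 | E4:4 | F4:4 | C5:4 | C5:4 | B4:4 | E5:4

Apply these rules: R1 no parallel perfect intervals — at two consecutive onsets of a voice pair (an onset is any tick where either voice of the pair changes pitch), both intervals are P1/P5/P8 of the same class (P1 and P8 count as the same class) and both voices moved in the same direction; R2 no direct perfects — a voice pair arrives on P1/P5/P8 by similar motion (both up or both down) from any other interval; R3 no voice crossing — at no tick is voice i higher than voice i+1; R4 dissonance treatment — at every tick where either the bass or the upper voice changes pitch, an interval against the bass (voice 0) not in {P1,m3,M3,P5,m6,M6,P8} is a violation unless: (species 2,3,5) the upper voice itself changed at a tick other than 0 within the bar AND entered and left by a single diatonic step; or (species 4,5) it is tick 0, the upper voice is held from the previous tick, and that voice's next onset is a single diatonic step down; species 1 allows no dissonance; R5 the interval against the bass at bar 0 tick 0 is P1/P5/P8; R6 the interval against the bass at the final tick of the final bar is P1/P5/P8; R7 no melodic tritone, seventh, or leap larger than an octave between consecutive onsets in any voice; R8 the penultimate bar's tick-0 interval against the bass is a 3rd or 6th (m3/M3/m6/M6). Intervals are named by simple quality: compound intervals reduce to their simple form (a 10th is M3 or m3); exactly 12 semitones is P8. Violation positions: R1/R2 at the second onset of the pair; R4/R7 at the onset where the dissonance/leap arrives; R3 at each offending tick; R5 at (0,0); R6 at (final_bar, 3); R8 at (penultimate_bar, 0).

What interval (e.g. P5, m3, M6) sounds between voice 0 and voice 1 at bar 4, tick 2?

M2

voice 0=A3 voice 1=B3 -> M2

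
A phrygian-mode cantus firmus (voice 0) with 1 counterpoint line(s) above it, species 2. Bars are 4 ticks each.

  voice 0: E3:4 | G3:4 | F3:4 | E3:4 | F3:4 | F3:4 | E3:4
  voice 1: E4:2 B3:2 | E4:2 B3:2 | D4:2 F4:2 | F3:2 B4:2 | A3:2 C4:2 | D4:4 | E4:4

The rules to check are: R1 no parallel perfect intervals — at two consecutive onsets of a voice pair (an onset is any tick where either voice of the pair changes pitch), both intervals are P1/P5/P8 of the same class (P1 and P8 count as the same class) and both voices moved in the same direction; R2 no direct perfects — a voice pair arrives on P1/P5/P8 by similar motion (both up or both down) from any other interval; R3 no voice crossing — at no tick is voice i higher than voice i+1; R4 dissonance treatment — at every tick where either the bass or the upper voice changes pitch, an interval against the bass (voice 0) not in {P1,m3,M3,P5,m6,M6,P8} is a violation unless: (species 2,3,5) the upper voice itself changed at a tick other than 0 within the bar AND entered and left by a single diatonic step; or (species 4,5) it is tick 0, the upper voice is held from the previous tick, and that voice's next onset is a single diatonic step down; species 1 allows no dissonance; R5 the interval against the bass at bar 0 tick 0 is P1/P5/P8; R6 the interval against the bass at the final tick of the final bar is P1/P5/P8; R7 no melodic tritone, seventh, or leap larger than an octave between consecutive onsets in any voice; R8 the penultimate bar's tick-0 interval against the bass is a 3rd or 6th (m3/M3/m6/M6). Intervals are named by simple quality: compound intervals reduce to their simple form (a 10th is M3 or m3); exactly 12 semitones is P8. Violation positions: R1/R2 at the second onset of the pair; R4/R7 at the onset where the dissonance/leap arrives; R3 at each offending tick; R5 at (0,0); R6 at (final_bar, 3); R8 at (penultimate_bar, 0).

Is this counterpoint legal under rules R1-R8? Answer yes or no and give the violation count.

bar 0: v0=E3 v1=E4 (P8)
bar 1: v0=G3 v1=E4 (M6)
bar 2: v0=F3 v1=D4 (M6)
bar 3: v0=E3 v1=F3 (m2)
bar 4: v0=F3 v1=A3 (M3)
bar 5: v0=F3 v1=D4 (M6)
bar 6: v0=E3 v1=E4 (P8)
  R4 @ bar3.0: E3/F3 m2 untreated
  R7 @ bar3.2: F3->B4 leap 18st
  R7 @ bar4.0: B4->A3 leap 14st

No (3 violations)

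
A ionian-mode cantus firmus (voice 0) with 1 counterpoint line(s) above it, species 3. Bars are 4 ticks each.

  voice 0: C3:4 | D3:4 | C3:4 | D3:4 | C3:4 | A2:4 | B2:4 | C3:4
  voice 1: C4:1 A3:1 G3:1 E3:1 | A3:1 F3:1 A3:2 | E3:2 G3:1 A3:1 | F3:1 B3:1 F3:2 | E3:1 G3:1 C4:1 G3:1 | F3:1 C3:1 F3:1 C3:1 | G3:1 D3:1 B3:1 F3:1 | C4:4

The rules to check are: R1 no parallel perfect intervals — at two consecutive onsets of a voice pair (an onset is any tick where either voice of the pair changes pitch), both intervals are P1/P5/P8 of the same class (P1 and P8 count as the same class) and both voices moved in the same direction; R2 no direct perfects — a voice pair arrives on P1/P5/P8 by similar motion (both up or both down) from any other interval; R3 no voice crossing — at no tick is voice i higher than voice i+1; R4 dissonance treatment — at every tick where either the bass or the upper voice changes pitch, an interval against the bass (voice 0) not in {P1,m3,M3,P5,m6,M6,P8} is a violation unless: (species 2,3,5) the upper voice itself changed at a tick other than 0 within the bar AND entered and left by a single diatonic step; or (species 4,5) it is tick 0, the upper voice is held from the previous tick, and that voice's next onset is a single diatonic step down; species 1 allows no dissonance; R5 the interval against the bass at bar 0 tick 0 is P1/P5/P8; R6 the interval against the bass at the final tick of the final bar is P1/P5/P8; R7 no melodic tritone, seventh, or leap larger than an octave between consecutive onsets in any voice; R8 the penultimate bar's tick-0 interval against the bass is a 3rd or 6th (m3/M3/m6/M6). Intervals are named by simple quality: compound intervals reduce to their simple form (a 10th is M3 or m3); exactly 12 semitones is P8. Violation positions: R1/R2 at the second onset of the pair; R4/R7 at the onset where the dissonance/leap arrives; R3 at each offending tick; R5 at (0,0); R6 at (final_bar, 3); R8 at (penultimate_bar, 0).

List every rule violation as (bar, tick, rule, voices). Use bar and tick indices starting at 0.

(1, 0, R2, (0, 1))
(3, 1, R7, (1,))
(3, 2, R7, (1,))
(6, 3, R4, (0, 1))
(6, 3, R7, (1,))
(7, 0, R2, (0, 1))

bar 0: v0=C3 v1=C4 downbeat P8
bar 1: v0=D3 v1=A3 downbeat P5
bar 2: v0=C3 v1=E3 downbeat M3
bar 3: v0=D3 v1=F3 downbeat m3
bar 4: v0=C3 v1=E3 downbeat M3
bar 5: v0=A2 v1=F3 downbeat m6
bar 6: v0=B2 v1=G3 downbeat m6
bar 7: v0=C3 v1=C4 downbeat P8
  -> R2 @ bar 1 tick 0 v(0, 1): C3/E3 M3 -> D3/A3 P5 similar
  -> R7 @ bar 3 tick 1 v(1,): F3->B3 leap 6st
  -> R7 @ bar 3 tick 2 v(1,): B3->F3 leap 6st
  -> R4 @ bar 6 tick 3 v(0, 1): B2/F3 TT untreated
  -> R7 @ bar 6 tick 3 v(1,): B3->F3 leap 6st
  -> R2 @ bar 7 tick 0 v(0, 1): B2/F3 TT -> C3/C4 P8 similar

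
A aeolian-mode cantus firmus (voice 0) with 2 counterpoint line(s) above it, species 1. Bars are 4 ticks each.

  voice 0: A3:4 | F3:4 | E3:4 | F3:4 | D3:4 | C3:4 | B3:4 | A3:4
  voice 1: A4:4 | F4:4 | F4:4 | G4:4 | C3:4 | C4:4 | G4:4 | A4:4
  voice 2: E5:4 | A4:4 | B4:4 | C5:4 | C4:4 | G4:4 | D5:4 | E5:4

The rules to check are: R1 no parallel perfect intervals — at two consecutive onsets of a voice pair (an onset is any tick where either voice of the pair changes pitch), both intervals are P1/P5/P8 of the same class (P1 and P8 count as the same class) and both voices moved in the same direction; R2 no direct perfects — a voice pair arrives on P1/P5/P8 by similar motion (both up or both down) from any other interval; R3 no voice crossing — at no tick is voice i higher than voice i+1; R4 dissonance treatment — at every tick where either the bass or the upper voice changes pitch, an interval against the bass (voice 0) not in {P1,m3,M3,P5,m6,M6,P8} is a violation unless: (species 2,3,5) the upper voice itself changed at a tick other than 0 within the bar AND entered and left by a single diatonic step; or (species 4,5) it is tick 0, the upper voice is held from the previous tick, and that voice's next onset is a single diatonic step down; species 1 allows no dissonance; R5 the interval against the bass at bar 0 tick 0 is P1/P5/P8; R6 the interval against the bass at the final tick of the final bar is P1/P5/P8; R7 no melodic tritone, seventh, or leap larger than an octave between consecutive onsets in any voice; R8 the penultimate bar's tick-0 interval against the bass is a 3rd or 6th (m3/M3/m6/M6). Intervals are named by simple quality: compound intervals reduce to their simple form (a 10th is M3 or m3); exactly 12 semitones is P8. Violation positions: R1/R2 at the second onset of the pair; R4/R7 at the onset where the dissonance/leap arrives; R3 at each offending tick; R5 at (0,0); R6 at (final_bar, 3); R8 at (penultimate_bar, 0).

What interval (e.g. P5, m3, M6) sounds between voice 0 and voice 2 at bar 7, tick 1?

voice 0=A3 voice 2=E5 -> P5

P5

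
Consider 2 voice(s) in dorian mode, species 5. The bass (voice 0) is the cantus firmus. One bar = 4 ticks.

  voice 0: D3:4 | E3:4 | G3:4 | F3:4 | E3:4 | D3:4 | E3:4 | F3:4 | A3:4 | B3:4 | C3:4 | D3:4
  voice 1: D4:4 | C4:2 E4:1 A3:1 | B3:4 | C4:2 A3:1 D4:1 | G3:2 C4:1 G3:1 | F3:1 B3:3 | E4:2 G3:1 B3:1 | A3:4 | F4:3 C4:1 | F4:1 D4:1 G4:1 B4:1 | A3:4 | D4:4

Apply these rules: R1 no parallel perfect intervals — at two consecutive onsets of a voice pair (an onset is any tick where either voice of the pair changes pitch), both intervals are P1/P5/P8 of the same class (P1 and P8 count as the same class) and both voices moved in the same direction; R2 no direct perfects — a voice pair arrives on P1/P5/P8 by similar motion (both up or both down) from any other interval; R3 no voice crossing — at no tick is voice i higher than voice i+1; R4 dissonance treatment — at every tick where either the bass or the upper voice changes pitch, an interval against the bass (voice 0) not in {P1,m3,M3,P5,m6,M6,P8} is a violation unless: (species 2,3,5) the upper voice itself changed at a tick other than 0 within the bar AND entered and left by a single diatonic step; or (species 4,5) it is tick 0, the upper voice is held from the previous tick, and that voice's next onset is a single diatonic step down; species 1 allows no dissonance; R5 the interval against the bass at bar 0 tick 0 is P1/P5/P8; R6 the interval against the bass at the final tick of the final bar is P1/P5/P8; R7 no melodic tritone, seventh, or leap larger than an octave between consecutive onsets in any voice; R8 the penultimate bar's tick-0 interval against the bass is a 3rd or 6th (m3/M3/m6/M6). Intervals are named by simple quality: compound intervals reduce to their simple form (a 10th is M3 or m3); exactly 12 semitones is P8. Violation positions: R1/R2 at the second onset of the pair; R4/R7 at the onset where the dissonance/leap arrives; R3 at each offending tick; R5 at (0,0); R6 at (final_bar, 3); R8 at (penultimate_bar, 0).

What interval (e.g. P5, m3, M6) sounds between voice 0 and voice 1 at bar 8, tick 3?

voice 0=A3 voice 1=C4 -> m3

m3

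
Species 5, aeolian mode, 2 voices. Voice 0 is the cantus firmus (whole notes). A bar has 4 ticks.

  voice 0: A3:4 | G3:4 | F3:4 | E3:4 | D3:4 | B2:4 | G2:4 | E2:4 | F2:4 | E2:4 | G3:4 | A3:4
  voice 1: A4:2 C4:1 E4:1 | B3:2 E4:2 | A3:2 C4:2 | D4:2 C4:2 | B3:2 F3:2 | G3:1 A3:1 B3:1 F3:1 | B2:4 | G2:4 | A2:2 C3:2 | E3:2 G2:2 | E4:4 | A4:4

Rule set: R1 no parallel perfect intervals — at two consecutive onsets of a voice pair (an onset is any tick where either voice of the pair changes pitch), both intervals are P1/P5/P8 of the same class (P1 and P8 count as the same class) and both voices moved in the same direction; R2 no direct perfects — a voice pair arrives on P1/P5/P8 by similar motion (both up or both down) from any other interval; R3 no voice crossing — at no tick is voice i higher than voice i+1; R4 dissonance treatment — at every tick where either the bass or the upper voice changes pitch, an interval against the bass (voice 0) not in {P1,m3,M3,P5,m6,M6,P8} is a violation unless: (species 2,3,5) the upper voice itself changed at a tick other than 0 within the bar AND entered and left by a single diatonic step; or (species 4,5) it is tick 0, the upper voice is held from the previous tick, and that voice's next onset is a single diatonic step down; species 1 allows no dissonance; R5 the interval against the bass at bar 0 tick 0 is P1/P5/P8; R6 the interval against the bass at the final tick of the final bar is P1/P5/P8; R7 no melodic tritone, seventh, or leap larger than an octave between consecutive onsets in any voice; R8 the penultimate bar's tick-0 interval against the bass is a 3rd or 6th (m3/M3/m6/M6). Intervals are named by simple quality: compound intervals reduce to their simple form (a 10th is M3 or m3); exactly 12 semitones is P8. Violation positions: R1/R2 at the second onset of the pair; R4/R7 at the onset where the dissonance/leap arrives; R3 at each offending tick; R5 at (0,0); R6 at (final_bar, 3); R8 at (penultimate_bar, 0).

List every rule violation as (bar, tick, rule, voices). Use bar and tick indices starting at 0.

(3, 0, R4, (0, 1))
(4, 2, R7, (1,))
(5, 3, R4, (0, 1))
(5, 3, R7, (1,))
(6, 0, R7, (1,))
(10, 0, R7, (0,))
(10, 0, R7, (1,))
(11, 0, R2, (0, 1))

bar 0: v0=A3 v1=A4 downbeat P8
bar 1: v0=G3 v1=B3 downbeat M3
bar 2: v0=F3 v1=A3 downbeat M3
bar 3: v0=E3 v1=D4 downbeat m7
bar 4: v0=D3 v1=B3 downbeat M6
bar 5: v0=B2 v1=G3 downbeat m6
bar 6: v0=G2 v1=B2 downbeat M3
bar 7: v0=E2 v1=G2 downbeat m3
bar 8: v0=F2 v1=A2 downbeat M3
bar 9: v0=E2 v1=E3 downbeat P8
bar 10: v0=G3 v1=E4 downbeat M6
bar 11: v0=A3 v1=A4 downbeat P8
  -> R4 @ bar 3 tick 0 v(0, 1): E3/D4 m7 untreated
  -> R7 @ bar 4 tick 2 v(1,): B3->F3 leap 6st
  -> R4 @ bar 5 tick 3 v(0, 1): B2/F3 TT untreated
  -> R7 @ bar 5 tick 3 v(1,): B3->F3 leap 6st
  -> R7 @ bar 6 tick 0 v(1,): F3->B2 leap 6st
  -> R7 @ bar 10 tick 0 v(0,): E2->G3 leap 15st
  -> R7 @ bar 10 tick 0 v(1,): G2->E4 leap 21st
  -> R2 @ bar 11 tick 0 v(0, 1): G3/E4 M6 -> A3/A4 P8 similar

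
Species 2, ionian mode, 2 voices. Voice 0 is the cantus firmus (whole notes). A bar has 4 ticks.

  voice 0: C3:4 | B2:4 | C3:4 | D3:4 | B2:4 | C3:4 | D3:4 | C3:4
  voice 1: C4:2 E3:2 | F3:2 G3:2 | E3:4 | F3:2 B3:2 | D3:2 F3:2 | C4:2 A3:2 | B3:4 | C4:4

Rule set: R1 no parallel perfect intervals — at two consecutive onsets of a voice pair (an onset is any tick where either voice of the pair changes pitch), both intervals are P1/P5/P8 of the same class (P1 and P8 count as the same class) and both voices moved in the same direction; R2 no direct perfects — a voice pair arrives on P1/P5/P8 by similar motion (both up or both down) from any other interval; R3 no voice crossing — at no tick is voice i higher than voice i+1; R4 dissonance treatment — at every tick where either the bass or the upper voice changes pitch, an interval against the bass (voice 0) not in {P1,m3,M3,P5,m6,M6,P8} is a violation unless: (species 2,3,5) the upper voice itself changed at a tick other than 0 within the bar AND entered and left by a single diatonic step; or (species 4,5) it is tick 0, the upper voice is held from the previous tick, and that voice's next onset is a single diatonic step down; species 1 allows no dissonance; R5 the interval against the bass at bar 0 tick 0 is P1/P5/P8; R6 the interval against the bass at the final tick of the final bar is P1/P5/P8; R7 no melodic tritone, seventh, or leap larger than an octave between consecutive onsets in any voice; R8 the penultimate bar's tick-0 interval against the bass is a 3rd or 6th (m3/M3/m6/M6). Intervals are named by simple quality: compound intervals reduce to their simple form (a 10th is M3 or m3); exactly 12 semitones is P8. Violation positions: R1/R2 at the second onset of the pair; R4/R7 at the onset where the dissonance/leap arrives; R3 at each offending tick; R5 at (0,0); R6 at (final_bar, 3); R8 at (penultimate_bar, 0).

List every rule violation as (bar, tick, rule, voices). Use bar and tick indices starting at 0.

(1, 0, R4, (0, 1))
(3, 2, R7, (1,))
(4, 2, R4, (0, 1))
(5, 0, R2, (0, 1))

bar 0: v0=C3 v1=C4 downbeat P8
bar 1: v0=B2 v1=F3 downbeat TT
bar 2: v0=C3 v1=E3 downbeat M3
bar 3: v0=D3 v1=F3 downbeat m3
bar 4: v0=B2 v1=D3 downbeat m3
bar 5: v0=C3 v1=C4 downbeat P8
bar 6: v0=D3 v1=B3 downbeat M6
bar 7: v0=C3 v1=C4 downbeat P8
  -> R4 @ bar 1 tick 0 v(0, 1): B2/F3 TT untreated
  -> R7 @ bar 3 tick 2 v(1,): F3->B3 leap 6st
  -> R4 @ bar 4 tick 2 v(0, 1): B2/F3 TT untreated
  -> R2 @ bar 5 tick 0 v(0, 1): B2/F3 TT -> C3/C4 P8 similar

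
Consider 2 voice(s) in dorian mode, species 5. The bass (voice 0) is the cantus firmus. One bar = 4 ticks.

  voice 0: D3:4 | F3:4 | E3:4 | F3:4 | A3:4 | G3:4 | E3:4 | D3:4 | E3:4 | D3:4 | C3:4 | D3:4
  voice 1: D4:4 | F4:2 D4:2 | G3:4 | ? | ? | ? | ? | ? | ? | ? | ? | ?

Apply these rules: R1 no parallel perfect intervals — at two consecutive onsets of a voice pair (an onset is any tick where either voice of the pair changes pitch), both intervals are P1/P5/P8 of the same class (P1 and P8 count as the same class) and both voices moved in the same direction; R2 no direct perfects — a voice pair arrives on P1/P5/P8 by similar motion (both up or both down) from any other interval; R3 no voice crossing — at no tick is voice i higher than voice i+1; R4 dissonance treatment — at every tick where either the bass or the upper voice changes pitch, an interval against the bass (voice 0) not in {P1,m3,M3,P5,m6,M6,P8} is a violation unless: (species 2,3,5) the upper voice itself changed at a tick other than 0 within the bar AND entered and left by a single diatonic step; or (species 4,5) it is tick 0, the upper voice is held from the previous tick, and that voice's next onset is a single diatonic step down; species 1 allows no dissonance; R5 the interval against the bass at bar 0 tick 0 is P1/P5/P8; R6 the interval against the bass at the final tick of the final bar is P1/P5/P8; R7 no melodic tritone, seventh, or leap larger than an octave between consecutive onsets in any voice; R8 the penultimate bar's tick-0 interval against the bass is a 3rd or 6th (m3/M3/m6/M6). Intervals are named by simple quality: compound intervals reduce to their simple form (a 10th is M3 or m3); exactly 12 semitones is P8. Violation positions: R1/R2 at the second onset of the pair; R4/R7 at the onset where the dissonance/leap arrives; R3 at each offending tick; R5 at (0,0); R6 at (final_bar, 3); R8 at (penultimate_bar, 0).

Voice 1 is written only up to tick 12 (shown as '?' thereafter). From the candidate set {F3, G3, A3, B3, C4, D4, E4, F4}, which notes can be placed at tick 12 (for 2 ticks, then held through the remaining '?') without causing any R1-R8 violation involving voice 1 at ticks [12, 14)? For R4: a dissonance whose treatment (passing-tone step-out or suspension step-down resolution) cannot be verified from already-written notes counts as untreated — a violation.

{A3, D4, F3}

F3: legal
G3: violates R4
A3: legal
B3: violates R4
C4: violates R2
D4: legal
E4: violates R4
F4: violates R2,R7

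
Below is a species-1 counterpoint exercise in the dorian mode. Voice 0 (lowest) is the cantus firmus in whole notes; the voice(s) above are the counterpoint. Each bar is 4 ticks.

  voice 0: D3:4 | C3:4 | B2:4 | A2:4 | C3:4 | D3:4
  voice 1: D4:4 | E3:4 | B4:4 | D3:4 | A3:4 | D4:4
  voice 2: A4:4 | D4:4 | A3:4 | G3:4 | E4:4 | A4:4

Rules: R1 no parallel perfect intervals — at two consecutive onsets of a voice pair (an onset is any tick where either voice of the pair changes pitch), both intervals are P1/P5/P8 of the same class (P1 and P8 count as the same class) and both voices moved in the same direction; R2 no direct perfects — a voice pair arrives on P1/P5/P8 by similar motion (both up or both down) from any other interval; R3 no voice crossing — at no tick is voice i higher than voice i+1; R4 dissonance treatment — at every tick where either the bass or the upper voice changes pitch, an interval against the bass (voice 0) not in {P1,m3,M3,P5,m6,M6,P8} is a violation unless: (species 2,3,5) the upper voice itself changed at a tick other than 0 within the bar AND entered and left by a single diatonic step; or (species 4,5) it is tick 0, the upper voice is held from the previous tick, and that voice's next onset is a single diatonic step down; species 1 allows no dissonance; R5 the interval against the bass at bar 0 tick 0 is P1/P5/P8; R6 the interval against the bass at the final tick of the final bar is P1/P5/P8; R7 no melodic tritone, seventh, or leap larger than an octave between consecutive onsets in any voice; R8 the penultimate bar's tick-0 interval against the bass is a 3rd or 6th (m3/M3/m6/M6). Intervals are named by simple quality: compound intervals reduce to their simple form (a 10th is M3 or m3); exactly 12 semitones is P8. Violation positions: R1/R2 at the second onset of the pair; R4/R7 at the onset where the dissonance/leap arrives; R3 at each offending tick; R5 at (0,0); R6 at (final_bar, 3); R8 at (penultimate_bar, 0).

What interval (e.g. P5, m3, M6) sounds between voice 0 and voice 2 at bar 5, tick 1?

voice 0=D3 voice 2=A4 -> P5

P5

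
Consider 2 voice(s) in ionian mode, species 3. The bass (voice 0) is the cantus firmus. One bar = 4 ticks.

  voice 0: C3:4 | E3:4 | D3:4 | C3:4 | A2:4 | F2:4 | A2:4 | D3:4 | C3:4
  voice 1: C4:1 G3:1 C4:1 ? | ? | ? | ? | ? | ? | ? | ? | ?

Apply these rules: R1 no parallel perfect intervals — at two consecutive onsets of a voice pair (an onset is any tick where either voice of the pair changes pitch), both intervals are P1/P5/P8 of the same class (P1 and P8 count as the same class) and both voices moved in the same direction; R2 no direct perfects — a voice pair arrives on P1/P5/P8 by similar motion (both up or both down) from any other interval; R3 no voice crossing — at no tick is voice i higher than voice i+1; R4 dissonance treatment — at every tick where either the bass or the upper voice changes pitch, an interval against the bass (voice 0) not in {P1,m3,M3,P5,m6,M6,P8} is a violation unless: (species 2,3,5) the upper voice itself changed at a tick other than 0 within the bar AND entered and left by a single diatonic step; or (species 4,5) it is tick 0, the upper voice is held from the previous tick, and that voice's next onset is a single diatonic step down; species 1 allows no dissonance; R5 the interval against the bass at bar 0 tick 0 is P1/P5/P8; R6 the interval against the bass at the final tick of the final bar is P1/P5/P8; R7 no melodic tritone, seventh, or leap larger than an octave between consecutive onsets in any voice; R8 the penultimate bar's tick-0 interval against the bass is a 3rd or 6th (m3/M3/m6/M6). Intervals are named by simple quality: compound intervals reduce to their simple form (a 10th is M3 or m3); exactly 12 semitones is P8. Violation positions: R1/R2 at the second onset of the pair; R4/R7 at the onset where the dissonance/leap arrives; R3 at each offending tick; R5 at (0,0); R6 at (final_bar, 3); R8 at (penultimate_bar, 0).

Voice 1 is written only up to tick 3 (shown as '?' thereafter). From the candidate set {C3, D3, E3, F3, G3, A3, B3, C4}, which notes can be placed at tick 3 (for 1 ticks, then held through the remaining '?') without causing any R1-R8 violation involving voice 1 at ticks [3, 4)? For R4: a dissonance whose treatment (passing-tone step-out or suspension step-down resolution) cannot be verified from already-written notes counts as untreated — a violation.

{A3, C3, C4, E3, G3}

C3: legal
D3: violates R4,R7
E3: legal
F3: violates R4
G3: legal
A3: legal
B3: violates R4
C4: legal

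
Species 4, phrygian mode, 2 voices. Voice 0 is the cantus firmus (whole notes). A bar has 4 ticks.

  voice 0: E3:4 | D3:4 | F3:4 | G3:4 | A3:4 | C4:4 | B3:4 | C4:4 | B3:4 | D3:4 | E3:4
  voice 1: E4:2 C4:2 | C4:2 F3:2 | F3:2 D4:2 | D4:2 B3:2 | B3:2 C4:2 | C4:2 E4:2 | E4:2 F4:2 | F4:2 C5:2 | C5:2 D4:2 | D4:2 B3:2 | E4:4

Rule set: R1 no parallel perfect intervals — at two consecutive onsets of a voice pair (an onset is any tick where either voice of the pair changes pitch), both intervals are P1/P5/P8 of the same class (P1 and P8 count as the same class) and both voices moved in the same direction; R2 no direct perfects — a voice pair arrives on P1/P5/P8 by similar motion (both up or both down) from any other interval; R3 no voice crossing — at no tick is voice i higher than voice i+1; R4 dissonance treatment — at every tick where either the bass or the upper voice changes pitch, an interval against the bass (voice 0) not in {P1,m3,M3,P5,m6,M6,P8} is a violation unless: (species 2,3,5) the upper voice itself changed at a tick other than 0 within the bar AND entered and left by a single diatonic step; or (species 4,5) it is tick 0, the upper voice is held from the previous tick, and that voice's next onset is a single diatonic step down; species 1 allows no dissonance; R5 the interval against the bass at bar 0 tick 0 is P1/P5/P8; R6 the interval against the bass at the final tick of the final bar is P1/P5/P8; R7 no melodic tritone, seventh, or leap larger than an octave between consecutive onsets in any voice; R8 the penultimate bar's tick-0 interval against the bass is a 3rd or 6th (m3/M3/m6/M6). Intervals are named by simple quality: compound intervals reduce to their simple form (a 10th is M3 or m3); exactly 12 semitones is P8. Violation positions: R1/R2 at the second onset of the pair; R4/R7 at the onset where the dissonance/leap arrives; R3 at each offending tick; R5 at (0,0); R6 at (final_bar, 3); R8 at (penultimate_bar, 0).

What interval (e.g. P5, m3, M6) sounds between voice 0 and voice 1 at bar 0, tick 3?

voice 0=E3 voice 1=C4 -> m6

m6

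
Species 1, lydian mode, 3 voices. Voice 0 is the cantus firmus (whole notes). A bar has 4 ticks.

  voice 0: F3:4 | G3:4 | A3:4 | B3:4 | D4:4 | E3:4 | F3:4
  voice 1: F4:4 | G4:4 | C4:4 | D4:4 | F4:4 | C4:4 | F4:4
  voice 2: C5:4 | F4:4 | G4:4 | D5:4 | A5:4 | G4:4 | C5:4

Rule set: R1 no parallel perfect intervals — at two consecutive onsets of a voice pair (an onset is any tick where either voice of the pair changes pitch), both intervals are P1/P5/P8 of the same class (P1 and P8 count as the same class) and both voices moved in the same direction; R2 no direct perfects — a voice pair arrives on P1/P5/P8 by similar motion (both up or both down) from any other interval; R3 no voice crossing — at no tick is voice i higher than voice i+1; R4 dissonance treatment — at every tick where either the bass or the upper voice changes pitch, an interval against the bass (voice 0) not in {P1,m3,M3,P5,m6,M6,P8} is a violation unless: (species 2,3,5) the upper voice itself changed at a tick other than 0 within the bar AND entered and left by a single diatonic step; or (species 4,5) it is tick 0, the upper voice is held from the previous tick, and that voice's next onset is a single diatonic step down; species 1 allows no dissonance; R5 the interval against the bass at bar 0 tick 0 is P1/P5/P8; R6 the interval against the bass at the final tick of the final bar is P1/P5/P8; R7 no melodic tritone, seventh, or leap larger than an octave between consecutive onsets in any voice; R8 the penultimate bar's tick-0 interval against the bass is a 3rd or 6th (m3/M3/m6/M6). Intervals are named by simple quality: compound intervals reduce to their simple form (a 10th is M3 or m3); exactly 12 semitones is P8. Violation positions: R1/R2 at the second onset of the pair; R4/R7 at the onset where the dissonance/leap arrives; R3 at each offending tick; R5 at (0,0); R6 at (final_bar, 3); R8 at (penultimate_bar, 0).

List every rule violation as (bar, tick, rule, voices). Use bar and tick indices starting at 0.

bar 0: v0=F3 v1=F4 v2=C5 downbeat P5
bar 1: v0=G3 v1=G4 v2=F4 downbeat m7
bar 2: v0=A3 v1=C4 v2=G4 downbeat m7
bar 3: v0=B3 v1=D4 v2=D5 downbeat m3
bar 4: v0=D4 v1=F4 v2=A5 downbeat P5
bar 5: v0=E3 v1=C4 v2=G4 downbeat m3
bar 6: v0=F3 v1=F4 v2=C5 downbeat P5
  -> R1 @ bar 1 tick 0 v(0, 1): F3/F4 P8 -> G3/G4 P8 similar
  -> R3 @ bar 1 tick 0 v(1, 2): G4 above F4
  -> R4 @ bar 1 tick 0 v(0, 2): G3/F4 m7 untreated
  -> R3 @ bar 1 tick 1 v(1, 2): G4 above F4
  -> R3 @ bar 1 tick 2 v(1, 2): G4 above F4
  -> R3 @ bar 1 tick 3 v(1, 2): G4 above F4
  -> R4 @ bar 2 tick 0 v(0, 2): A3/G4 m7 untreated
  -> R2 @ bar 3 tick 0 v(1, 2): C4/G4 P5 -> D4/D5 P8 similar
  -> R2 @ bar 4 tick 0 v(0, 2): B3/D5 m3 -> D4/A5 P5 similar
  -> R2 @ bar 5 tick 0 v(1, 2): F4/A5 M3 -> C4/G4 P5 similar
  -> R7 @ bar 5 tick 0 v(0,): D4->E3 leap 10st
  -> R7 @ bar 5 tick 0 v(2,): A5->G4 leap 14st
  -> R1 @ bar 6 tick 0 v(1, 2): C4/G4 P5 -> F4/C5 P5 similar
  -> R2 @ bar 6 tick 0 v(0, 1): E3/C4 m6 -> F3/F4 P8 similar
  -> R2 @ bar 6 tick 0 v(0, 2): E3/G4 m3 -> F3/C5 P5 similar

(1, 0, R1, (0, 1))
(1, 0, R3, (1, 2))
(1, 0, R4, (0, 2))
(1, 1, R3, (1, 2))
(1, 2, R3, (1, 2))
(1, 3, R3, (1, 2))
(2, 0, R4, (0, 2))
(3, 0, R2, (1, 2))
(4, 0, R2, (0, 2))
(5, 0, R2, (1, 2))
(5, 0, R7, (0,))
(5, 0, R7, (2,))
(6, 0, R1, (1, 2))
(6, 0, R2, (0, 1))
(6, 0, R2, (0, 2))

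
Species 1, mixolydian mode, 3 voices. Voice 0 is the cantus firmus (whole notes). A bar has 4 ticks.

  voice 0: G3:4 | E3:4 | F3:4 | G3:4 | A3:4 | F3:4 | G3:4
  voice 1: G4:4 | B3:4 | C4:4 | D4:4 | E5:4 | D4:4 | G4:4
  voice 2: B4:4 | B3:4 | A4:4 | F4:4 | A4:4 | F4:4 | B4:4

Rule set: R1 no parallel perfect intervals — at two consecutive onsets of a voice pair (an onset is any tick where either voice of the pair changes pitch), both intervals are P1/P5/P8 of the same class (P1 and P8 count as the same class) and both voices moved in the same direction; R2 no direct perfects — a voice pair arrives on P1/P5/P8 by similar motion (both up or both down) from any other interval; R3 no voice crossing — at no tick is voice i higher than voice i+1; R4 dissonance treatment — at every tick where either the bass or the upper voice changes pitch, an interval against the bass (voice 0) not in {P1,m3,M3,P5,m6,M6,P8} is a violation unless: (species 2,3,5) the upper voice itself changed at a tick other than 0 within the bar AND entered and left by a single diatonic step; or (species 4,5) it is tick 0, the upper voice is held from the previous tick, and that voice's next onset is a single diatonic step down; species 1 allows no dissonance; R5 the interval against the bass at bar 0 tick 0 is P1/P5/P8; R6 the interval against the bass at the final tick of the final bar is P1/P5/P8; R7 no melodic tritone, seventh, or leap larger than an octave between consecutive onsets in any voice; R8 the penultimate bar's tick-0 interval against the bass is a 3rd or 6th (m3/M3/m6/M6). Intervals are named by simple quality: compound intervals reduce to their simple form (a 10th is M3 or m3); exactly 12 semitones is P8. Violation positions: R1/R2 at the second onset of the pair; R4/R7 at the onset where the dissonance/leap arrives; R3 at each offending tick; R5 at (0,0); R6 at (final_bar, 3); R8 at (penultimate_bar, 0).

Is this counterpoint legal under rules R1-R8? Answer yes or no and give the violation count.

No (22 violations)

bar 0: v0=G3 v1=G4 v2=B4 (M3)
bar 1: v0=E3 v1=B3 v2=B3 (P5)
bar 2: v0=F3 v1=C4 v2=A4 (M3)
bar 3: v0=G3 v1=D4 v2=F4 (m7)
bar 4: v0=A3 v1=E5 v2=A4 (P8)
bar 5: v0=F3 v1=D4 v2=F4 (P8)
bar 6: v0=G3 v1=G4 v2=B4 (M3)
  R5 @ bar0.0: opens on M3
  R2 @ bar1.0: G3/G4 P8 -> E3/B3 P5 similar
  R2 @ bar1.0: G3/B4 M3 -> E3/B3 P5 similar
  R2 @ bar1.0: G4/B4 M3 -> B3/B3 P1 similar
  R1 @ bar2.0: E3/B3 P5 -> F3/C4 P5 similar
  R7 @ bar2.0: B3->A4 leap 10st
  R1 @ bar3.0: F3/C4 P5 -> G3/D4 P5 similar
  R4 @ bar3.0: G3/F4 m7 untreated
  R1 @ bar4.0: G3/D4 P5 -> A3/E5 P5 similar
  R2 @ bar4.0: G3/F4 m7 -> A3/A4 P8 similar
  R2 @ bar4.0: D4/F4 m3 -> E5/A4 P5 similar
  R3 @ bar4.0: E5 above A4
  R7 @ bar4.0: D4->E5 leap 14st
  R3 @ bar4.1: E5 above A4
  R3 @ bar4.2: E5 above A4
  R3 @ bar4.3: E5 above A4
  R1 @ bar5.0: A3/A4 P8 -> F3/F4 P8 similar
  R7 @ bar5.0: E5->D4 leap 14st
  R8 @ bar5.0: penult P8 not 3rd/6th
  R2 @ bar6.0: F3/D4 M6 -> G3/G4 P8 similar
  R7 @ bar6.0: F4->B4 leap 6st
  R6 @ bar6.3: closes on M3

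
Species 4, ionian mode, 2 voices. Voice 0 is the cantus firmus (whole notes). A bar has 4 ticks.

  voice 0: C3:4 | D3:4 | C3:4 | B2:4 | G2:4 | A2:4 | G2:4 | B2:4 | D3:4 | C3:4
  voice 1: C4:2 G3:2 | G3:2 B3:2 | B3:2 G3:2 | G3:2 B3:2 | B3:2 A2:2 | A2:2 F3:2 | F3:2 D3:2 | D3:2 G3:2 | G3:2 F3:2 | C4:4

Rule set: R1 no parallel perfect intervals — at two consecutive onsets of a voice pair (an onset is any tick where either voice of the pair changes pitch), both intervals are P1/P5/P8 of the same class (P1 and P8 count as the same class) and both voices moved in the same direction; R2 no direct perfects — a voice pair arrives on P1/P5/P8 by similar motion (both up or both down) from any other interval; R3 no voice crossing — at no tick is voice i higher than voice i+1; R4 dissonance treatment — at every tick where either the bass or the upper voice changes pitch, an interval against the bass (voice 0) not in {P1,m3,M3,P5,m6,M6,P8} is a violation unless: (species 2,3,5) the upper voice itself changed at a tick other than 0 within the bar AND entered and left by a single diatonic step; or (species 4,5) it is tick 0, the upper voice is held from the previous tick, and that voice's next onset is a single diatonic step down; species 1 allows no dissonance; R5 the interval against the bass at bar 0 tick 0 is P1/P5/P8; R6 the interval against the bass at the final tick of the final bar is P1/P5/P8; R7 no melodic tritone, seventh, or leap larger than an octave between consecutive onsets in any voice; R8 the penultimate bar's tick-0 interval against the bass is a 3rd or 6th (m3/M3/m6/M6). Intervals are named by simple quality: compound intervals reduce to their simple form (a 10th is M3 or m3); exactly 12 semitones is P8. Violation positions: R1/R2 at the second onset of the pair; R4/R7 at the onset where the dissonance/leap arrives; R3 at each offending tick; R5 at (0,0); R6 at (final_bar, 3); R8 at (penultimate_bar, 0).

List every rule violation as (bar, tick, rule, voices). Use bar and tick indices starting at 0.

(1, 0, R4, (0, 1))
(2, 0, R4, (0, 1))
(4, 2, R4, (0, 1))
(4, 2, R7, (1,))
(6, 0, R4, (0, 1))
(8, 0, R8, (0, 1))

bar 0: v0=C3 v1=C4 downbeat P8
bar 1: v0=D3 v1=G3 downbeat P4
bar 2: v0=C3 v1=B3 downbeat M7
bar 3: v0=B2 v1=G3 downbeat m6
bar 4: v0=G2 v1=B3 downbeat M3
bar 5: v0=A2 v1=A2 downbeat P1
bar 6: v0=G2 v1=F3 downbeat m7
bar 7: v0=B2 v1=D3 downbeat m3
bar 8: v0=D3 v1=G3 downbeat P4
bar 9: v0=C3 v1=C4 downbeat P8
  -> R4 @ bar 1 tick 0 v(0, 1): D3/G3 P4 untreated
  -> R4 @ bar 2 tick 0 v(0, 1): C3/B3 M7 untreated
  -> R4 @ bar 4 tick 2 v(0, 1): G2/A2 M2 untreated
  -> R7 @ bar 4 tick 2 v(1,): B3->A2 leap 14st
  -> R4 @ bar 6 tick 0 v(0, 1): G2/F3 m7 untreated
  -> R8 @ bar 8 tick 0 v(0, 1): penult P4 not 3rd/6th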